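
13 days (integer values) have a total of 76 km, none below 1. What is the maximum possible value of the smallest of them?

5

The 13 values sum to 76, so their minimum is at most ⌊76/13⌋ = 5.
Equality holds with 2 values of 5 and 11 values of 6.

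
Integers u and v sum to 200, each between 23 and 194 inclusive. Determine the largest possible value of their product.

uv = u(200 − u) is maximized when u is as near 200/2 as the bounds allow.
Taking u = 100 and v = 100 (both in [23, 194]) gives uv = 10000.

10000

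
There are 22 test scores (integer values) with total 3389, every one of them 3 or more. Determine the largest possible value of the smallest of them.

The average is 3389/22 < 155, so some value is ≤ 154.
Equality holds with 21 values of 154 and 1 value of 155.

154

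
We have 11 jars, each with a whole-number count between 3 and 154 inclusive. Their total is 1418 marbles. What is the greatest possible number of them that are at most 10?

1

Suppose k of them are at most 10. Those contribute at most 10 each and the rest at most 154 each.
So the total is at most 10k + 154(11 − k) = 1694 − 144k. This must still be ≥ 1418, so k ≤ 1.
k = 1 is achieved by 1 value at 10 and 10 at 154, total 1550; lower one of the 154's by 132 (still > 10) to reach 1418.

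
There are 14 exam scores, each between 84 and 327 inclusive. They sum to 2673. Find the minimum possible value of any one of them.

To make one score as small as possible, make the other 13 as large as possible.
The other 13 can take up 13 × 327 = 4251 ≥ 2673 − 84, so one score can sit at its floor of 84.
Achievable: one at 84 and the other 13 totalling 2589, which fits since 13 × 84 ≤ 2589 ≤ 13 × 327.

84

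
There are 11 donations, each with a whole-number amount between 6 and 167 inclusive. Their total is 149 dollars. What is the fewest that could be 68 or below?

If only k of them are at most 68, the other 11 − k are at least 69, so the total is at least (11 − k)·69 + k·6.
This is ≤ 149, so (11 − k)·69 + 6k ≤ 149, which gives k ≥ 10.
Exactly 10 works: 10 values at 6 and 1 at 69 total 129; raise one of the low values by 20 (still ≤ 68) to hit 149.

10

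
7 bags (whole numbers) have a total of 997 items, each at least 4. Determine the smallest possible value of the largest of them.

143

Some value must be at least ⌈997/7⌉ = 143, since 7 × 142 = 994 < 997.
Achievable: 3 of them at 143 and 4 at 142 total 997.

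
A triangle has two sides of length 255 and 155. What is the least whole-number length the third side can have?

The third side must exceed |255 − 155| = 100.
The smallest integer above 100 is 101.

101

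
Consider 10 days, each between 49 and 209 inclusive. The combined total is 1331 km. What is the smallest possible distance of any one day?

Minimizing one value means maximizing the remaining 9.
The other 9 can take up 9 × 209 = 1881 ≥ 1331 − 49, so one day can sit at its floor of 49.
Achievable: one at 49 and the other 9 totalling 1282, which fits since 9 × 49 ≤ 1282 ≤ 9 × 209.

49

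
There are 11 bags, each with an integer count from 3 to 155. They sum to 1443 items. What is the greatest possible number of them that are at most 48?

2

Suppose k of them are at most 48. Those contribute at most 48 each and the rest at most 155 each.
So the total is at most 48k + 155(11 − k) = 1705 − 107k. This must still be ≥ 1443, so k ≤ 2.
k = 2 is achieved by 2 values at 48 and 9 at 155, total 1491; lower one of the 155's by 48 (still > 48) to reach 1443.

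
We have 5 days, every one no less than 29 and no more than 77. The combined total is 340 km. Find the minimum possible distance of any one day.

Minimizing one value means maximizing the remaining 4.
The other 4 contribute at most 4 × 77 = 308, leaving at least 340 − 308 = 32.
Since 32 ≥ 29, this is achievable: one at 32 and 4 at 77.

32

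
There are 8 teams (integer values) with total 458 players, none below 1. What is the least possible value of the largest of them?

If every one of the 8 were at most 57, the total would be at most 8 × 57 = 456 < 458.
Achievable: 2 of them at 58 and 6 at 57 total 458.

58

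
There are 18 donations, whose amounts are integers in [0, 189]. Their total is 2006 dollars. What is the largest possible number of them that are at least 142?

With k values at 142 or above and the rest at least 0, the sum is at least 0 + 142k.
Since the sum is 2006, we need 142k ≤ 2006, i.e. k ≤ 14.
k = 14 is achieved by 14 values at 142 and 4 at 0, total 1988; add 18 to one value (staying below 142) to reach 2006.

14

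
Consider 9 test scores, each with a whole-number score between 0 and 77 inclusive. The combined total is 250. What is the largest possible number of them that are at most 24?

8

Each value at 24 or below falls at least 77 − 24 = 53 short of the ceiling 77.
The ceiling total is 9 × 77 = 693, and we need 250, so at most ⌊(693 − 250)/53⌋ = 8 can be that low.
k = 8 is achieved by 8 values at 24 and 1 at 77, total 269; lower one of the 77's by 19 (still > 24) to reach 250.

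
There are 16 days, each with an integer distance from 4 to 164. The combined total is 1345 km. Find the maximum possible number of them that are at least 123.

With k values at 123 or above and the rest at least 4, the sum is at least 64 + 119k.
Since the sum is 1345, we need 119k ≤ 1281, i.e. k ≤ 10.
k = 10 is achieved by 10 values at 123 and 6 at 4, total 1254; add 91 to one value (staying below 123) to reach 1345.

10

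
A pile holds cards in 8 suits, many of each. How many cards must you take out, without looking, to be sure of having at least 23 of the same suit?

177

You could draw 22 of every suit without reaching 23 of any — 176 in all.
One more forces 23 of some suit, so 176 + 1 = 177.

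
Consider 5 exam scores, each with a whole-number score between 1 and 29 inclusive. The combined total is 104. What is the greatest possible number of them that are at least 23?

4

With k values at 23 or above and the rest at least 1, the sum is at least 5 + 22k.
Since the sum is 104, we need 22k ≤ 99, i.e. k ≤ 4.
k = 4 is achieved by 4 values at 23 and 1 at 1, total 93; add 11 to one value (staying below 23) to reach 104.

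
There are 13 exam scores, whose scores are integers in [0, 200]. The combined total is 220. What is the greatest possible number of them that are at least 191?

With k values at 191 or above and the rest at least 0, the sum is at least 0 + 191k.
Since the sum is 220, we need 191k ≤ 220, i.e. k ≤ 1.
k = 1 is achieved by 1 value at 191 and 12 at 0, total 191; add 29 to one value (staying below 191) to reach 220.

1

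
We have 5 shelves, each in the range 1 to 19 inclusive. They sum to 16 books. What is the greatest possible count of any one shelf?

Maximizing one value means minimizing the remaining 4.
The other 4 contribute at least 4 × 1 = 4, leaving at most 16 − 4 = 12.
Since 12 ≤ 19, this is achievable: one at 12 and 4 at 1.

12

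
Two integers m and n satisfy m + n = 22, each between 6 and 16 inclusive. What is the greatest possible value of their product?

mn = m(22 − m) is maximized when m is as near 22/2 as the bounds allow.
Taking m = 11 and n = 11 (both in [6, 16]) gives mn = 121.

121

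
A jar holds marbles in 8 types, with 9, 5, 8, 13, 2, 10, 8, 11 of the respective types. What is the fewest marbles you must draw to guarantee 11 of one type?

63

In the worst case you take as many as possible of each type without reaching 11: 9 + 5 + 8 + 10 + 2 + 10 + 8 + 10 = 62.
The next one must give 11 of some type, so 62 + 1 = 63.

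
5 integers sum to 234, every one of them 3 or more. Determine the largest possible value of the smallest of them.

The average is 234/5 < 47, so some value is ≤ 46.
Equality holds with 1 value of 46 and 4 values of 47.

46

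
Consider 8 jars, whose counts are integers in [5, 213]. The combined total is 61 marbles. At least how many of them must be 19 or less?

7

If only k of them are at most 19, the other 8 − k are at least 20, so the total is at least (8 − k)·20 + k·5.
This is ≤ 61, so (8 − k)·20 + 5k ≤ 61, which gives k ≥ 7.
Exactly 7 works: 7 values at 5 and 1 at 20 total 55; raise one of the low values by 6 (still ≤ 19) to hit 61.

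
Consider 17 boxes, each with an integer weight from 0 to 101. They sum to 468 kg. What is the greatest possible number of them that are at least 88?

5

With k values at 88 or above and the rest at least 0, the sum is at least 0 + 88k.
Since the sum is 468, we need 88k ≤ 468, i.e. k ≤ 5.
k = 5 is achieved by 5 values at 88 and 12 at 0, total 440; add 28 to one value (staying below 88) to reach 468.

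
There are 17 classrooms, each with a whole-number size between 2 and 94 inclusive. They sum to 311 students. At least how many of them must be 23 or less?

5

Let j be the number exceeding 23. Then the total is ≥ 24·j + 2·(17 − j) = 34 + 22j.
So 22j ≤ 277 and j ≤ 12; hence at least 17 − 12 = 5 are ≤ 23.
Exactly 5 works: 5 values at 2 and 12 at 24 total 298; raise one of the low values by 13 (still ≤ 23) to hit 311.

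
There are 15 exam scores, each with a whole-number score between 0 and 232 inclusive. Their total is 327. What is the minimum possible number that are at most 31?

If only k of them are at most 31, the other 15 − k are at least 32, so the total is at least (15 − k)·32 + k·0.
This is ≤ 327, so (15 − k)·32 + 0k ≤ 327, which gives k ≥ 5.
Exactly 5 works: 5 values at 0 and 10 at 32 total 320; raise one of the low values by 7 (still ≤ 31) to hit 327.

5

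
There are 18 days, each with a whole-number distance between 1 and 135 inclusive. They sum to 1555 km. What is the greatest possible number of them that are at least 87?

17

With k values at 87 or above and the rest at least 1, the sum is at least 18 + 86k.
Since the sum is 1555, we need 86k ≤ 1537, i.e. k ≤ 17.
k = 17 is achieved by 17 values at 87 and 1 at 1, total 1480; add 75 to one value (staying below 87) to reach 1555.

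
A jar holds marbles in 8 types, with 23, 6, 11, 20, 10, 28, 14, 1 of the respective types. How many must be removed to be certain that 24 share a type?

109

In the worst case you take as many as possible of each type without reaching 24: 23 + 6 + 11 + 20 + 10 + 23 + 14 + 1 = 108.
The next one must give 24 of some type, so 108 + 1 = 109.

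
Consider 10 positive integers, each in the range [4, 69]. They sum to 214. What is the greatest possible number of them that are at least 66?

With k values at 66 or above and the rest at least 4, the sum is at least 40 + 62k.
Since the sum is 214, we need 62k ≤ 174, i.e. k ≤ 2.
k = 2 is achieved by 2 values at 66 and 8 at 4, total 164; add 50 to one value (staying below 66) to reach 214.

2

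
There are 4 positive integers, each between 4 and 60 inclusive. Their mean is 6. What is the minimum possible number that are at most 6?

2

The total is 4 × 6 = 24.
If only k of them are at most 6, the other 4 − k are at least 7, so the total is at least (4 − k)·7 + k·4.
This is ≤ 24, so (4 − k)·7 + 4k ≤ 24, which gives k ≥ 2.
Exactly 2 works: 2 values at 4 and 2 at 7 total 22; raise one of the low values by 2 (still ≤ 6) to hit 24.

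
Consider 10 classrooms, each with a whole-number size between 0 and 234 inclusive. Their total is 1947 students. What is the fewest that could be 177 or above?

4

Suppose at most 10 − j of them reach 177; then j values are ≤ 176 and the rest ≤ 234.
The total is then ≤ 176·j + 234·(10 − j) = 2340 − 58j. For this to be ≥ 1947 we need j ≤ 6, so at least 10 − 6 = 4 must reach 177.
Exactly 4 works: 4 values at 234 and 6 at 176 total 1992; lower one of the high values by 45 (still ≥ 177) to hit 1947.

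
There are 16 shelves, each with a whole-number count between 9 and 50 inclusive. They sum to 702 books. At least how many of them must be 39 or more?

8

Suppose at most 16 − j of them reach 39; then j values are ≤ 38 and the rest ≤ 50.
The total is then ≤ 38·j + 50·(16 − j) = 800 − 12j. For this to be ≥ 702 we need j ≤ 8, so at least 16 − 8 = 8 must reach 39.
Exactly 8 works: 8 values at 50 and 8 at 38 total 704; lower one of the high values by 2 (still ≥ 39) to hit 702.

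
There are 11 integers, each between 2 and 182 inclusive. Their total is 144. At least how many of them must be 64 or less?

10

Let j be the number exceeding 64. Then the total is ≥ 65·j + 2·(11 − j) = 22 + 63j.
So 63j ≤ 122 and j ≤ 1; hence at least 11 − 1 = 10 are ≤ 64.
Exactly 10 works: 10 values at 2 and 1 at 65 total 85; raise one of the low values by 59 (still ≤ 64) to hit 144.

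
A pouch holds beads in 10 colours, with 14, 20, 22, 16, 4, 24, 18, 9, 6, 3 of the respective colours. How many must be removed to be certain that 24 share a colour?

136

In the worst case you take as many as possible of each colour without reaching 24: 14 + 20 + 22 + 16 + 4 + 23 + 18 + 9 + 6 + 3 = 135.
The next one must give 24 of some colour, so 135 + 1 = 136.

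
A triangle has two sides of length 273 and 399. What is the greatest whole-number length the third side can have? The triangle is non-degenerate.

The third side must be less than 273 + 399 = 672.
The largest integer below 672 is 671.

671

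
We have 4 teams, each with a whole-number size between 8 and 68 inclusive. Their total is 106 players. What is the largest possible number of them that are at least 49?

1

Suppose k of them are at least 49. Those contribute at least 49 each and the other 4 − k at least 8 each.
So the total is at least 49k + 8(4 − k) = 32 + 41k. This must be ≤ 106, giving k ≤ 1.
k = 1 is achieved by 1 value at 49 and 3 at 8, total 73; add 33 to one value (staying below 49) to reach 106.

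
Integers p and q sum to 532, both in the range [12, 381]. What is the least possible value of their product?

57531

Since p + q is fixed, pushing one of them to its bound minimizes the product.
The extreme feasible split is p = 151, q = 381, giving pq = 57531.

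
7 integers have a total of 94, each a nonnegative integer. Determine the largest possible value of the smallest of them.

13

The average is 94/7 < 14, so some value is ≤ 13.
Equality holds with 4 values of 13 and 3 values of 14.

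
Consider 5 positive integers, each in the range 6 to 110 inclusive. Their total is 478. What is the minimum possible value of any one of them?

Minimizing one value means maximizing the remaining 4.
The other 4 contribute at most 4 × 110 = 440, leaving at least 478 − 440 = 38.
Since 38 ≥ 6, this is achievable: one at 38 and 4 at 110.

38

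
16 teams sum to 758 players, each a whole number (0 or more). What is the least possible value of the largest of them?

The 16 values sum to 758, so their maximum is at least ⌈758/16⌉ = 48.
Achievable: 6 of them at 48 and 10 at 47 total 758.

48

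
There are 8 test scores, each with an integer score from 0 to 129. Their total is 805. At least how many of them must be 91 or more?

3

Each value short of 91 is at most 90, costing at least 129 − 90 = 39 against the maximum total of 1032.
We can afford to lose at most 1032 − 805 = 227, so at most ⌊227/39⌋ = 5 fall short, and at least 3 are ≥ 91.
Exactly 3 works: 3 values at 129 and 5 at 90 total 837; lower one of the high values by 32 (still ≥ 91) to hit 805.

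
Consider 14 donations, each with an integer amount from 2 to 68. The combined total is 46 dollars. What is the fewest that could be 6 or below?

Let j be the number exceeding 6. Then the total is ≥ 7·j + 2·(14 − j) = 28 + 5j.
So 5j ≤ 18 and j ≤ 3; hence at least 14 − 3 = 11 are ≤ 6.
Exactly 11 works: 11 values at 2 and 3 at 7 total 43; raise one of the low values by 3 (still ≤ 6) to hit 46.

11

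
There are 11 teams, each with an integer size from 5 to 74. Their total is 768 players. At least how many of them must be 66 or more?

Each value short of 66 is at most 65, costing at least 74 − 65 = 9 against the maximum total of 814.
We can afford to lose at most 814 − 768 = 46, so at most ⌊46/9⌋ = 5 fall short, and at least 6 are ≥ 66.
Exactly 6 works: 6 values at 74 and 5 at 65 total 769; lower one of the high values by 1 (still ≥ 66) to hit 768.

6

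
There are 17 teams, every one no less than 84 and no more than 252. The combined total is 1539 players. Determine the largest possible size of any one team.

To make one team as large as possible, make the other 16 as small as possible.
The other 16 contribute at least 16 × 84 = 1344, leaving at most 1539 − 1344 = 195.
Since 195 ≤ 252, this is achievable: one at 195 and 16 at 84.

195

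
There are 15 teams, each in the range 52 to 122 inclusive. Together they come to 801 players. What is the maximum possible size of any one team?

To make one team as large as possible, make the other 14 as small as possible.
The other 14 contribute at least 14 × 52 = 728, leaving at most 801 − 728 = 73.
Since 73 ≤ 122, this is achievable: one at 73 and 14 at 52.

73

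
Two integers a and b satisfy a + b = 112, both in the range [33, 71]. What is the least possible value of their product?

2911

Since a + b is fixed, pushing one of them to its bound minimizes the product.
At the endpoint a = 41, b = 112 − 41 = 71, so ab = 41 × 71 = 2911.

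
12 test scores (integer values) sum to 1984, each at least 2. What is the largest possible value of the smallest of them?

The 12 values sum to 1984, so their minimum is at most ⌊1984/12⌋ = 165.
Taking 8 copies of 165 and 4 copies of 166 gives exactly 1984, so 165 is attained.

165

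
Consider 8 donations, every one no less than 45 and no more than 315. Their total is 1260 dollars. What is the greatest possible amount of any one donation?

315

To make one donation as large as possible, make the other 7 as small as possible.
The other 7 contribute at least 7 × 45 = 315, leaving at most 1260 − 315 = 945.
But each donation is capped at 315, so the maximum is 315.
Achievable: one at 315 and the other 7 totalling 945, which fits since 7 × 45 ≤ 945 ≤ 7 × 315.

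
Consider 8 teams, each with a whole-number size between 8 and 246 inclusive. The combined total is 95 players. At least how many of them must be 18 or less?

6

Let j be the number exceeding 18. Then the total is ≥ 19·j + 8·(8 − j) = 64 + 11j.
So 11j ≤ 31 and j ≤ 2; hence at least 8 − 2 = 6 are ≤ 18.
Exactly 6 works: 6 values at 8 and 2 at 19 total 86; raise one of the low values by 9 (still ≤ 18) to hit 95.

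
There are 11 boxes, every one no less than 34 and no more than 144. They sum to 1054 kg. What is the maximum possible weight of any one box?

144

To make one box as large as possible, make the other 10 as small as possible.
The other 10 contribute at least 10 × 34 = 340, leaving at most 1054 − 340 = 714.
But each box is capped at 144, so the maximum is 144.
Achievable: one at 144 and the other 10 totalling 910, which fits since 10 × 34 ≤ 910 ≤ 10 × 144.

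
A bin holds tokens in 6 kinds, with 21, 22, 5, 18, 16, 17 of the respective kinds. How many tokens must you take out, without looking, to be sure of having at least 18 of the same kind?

In the worst case you take as many as possible of each kind without reaching 18: 17 + 17 + 5 + 17 + 16 + 17 = 89.
The next one must give 18 of some kind, so 89 + 1 = 90.

90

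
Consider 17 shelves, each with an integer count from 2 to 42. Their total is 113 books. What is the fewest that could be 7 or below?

Let j be the number exceeding 7. Then the total is ≥ 8·j + 2·(17 − j) = 34 + 6j.
So 6j ≤ 79 and j ≤ 13; hence at least 17 − 13 = 4 are ≤ 7.
Exactly 4 works: 4 values at 2 and 13 at 8 total 112; raise one of the low values by 1 (still ≤ 7) to hit 113.

4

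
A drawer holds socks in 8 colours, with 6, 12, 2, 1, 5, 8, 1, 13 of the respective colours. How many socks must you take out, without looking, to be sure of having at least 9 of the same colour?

40

In the worst case you take as many as possible of each colour without reaching 9: 6 + 8 + 2 + 1 + 5 + 8 + 1 + 8 = 39.
The next one must give 9 of some colour, so 39 + 1 = 40.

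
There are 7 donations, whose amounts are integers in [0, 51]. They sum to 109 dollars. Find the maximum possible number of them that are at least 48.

If k of the values are ≥ 48, the total is ≥ 48k + 0(7 − k).
Setting 48k + 0(7 − k) ≤ 109 gives 48k ≤ 109, so k ≤ 2.
k = 2 is achieved by 2 values at 48 and 5 at 0, total 96; add 13 to one value (staying below 48) to reach 109.

2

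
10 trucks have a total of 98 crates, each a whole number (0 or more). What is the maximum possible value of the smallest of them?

9

The average is 98/10 < 10, so some value is ≤ 9.
Taking 2 copies of 9 and 8 copies of 10 gives exactly 98, so 9 is attained.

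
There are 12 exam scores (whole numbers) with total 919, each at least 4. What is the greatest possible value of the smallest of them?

76

The 12 values sum to 919, so their minimum is at most ⌊919/12⌋ = 76.
Achievable: 5 of them at 76 and 7 at 77 total 919.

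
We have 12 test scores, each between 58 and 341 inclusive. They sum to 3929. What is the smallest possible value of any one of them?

178

Minimizing one value means maximizing the remaining 11.
The other 11 contribute at most 11 × 341 = 3751, leaving at least 3929 − 3751 = 178.
Since 178 ≥ 58, this is achievable: one at 178 and 11 at 341.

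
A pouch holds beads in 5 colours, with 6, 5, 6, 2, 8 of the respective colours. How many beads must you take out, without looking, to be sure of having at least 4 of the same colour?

15

In the worst case you take as many as possible of each colour without reaching 4: 3 + 3 + 3 + 2 + 3 = 14.
The next one must give 4 of some colour, so 14 + 1 = 15.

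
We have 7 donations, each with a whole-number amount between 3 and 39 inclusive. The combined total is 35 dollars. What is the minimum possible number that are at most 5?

3

Let j be the number exceeding 5. Then the total is ≥ 6·j + 3·(7 − j) = 21 + 3j.
So 3j ≤ 14 and j ≤ 4; hence at least 7 − 4 = 3 are ≤ 5.
Exactly 3 works: 3 values at 3 and 4 at 6 total 33; raise one of the low values by 2 (still ≤ 5) to hit 35.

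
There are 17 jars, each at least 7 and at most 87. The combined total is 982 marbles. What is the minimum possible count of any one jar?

Minimizing one value means maximizing the remaining 16.
The other 16 can take up 16 × 87 = 1392 ≥ 982 − 7, so one jar can sit at its floor of 7.
Achievable: one at 7 and the other 16 totalling 975, which fits since 16 × 7 ≤ 975 ≤ 16 × 87.

7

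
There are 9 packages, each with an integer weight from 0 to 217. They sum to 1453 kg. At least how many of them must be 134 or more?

4

Each value short of 134 is at most 133, costing at least 217 − 133 = 84 against the maximum total of 1953.
We can afford to lose at most 1953 − 1453 = 500, so at most ⌊500/84⌋ = 5 fall short, and at least 4 are ≥ 134.
Exactly 4 works: 4 values at 217 and 5 at 133 total 1533; lower one of the high values by 80 (still ≥ 134) to hit 1453.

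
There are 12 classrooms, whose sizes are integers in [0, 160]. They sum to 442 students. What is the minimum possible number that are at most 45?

If only k of them are at most 45, the other 12 − k are at least 46, so the total is at least (12 − k)·46 + k·0.
This is ≤ 442, so (12 − k)·46 + 0k ≤ 442, which gives k ≥ 3.
Exactly 3 works: 3 values at 0 and 9 at 46 total 414; raise one of the low values by 28 (still ≤ 45) to hit 442.

3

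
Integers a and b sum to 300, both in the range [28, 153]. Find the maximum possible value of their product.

With a + b fixed, ab peaks when the two are closest together.
Taking a = 150 and b = 150 (both in [28, 153]) gives ab = 22500.

22500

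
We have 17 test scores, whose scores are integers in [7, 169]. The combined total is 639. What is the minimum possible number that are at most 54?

Let j be the number exceeding 54. Then the total is ≥ 55·j + 7·(17 − j) = 119 + 48j.
So 48j ≤ 520 and j ≤ 10; hence at least 17 − 10 = 7 are ≤ 54.
Exactly 7 works: 7 values at 7 and 10 at 55 total 599; raise one of the low values by 40 (still ≤ 54) to hit 639.

7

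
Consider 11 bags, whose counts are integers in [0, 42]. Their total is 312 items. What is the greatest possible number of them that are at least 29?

10

With k values at 29 or above and the rest at least 0, the sum is at least 0 + 29k.
Since the sum is 312, we need 29k ≤ 312, i.e. k ≤ 10.
k = 10 is achieved by 10 values at 29 and 1 at 0, total 290; add 22 to one value (staying below 29) to reach 312.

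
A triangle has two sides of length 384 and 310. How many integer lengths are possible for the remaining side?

619

The triangle inequality gives |384 − 310| < c < 384 + 310, i.e. 74 < c < 694.
So c can be any integer from 75 to 693: 619 values.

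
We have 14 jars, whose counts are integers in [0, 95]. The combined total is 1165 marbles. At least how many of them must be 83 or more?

2

If only k of them are at least 83, the other 14 − k are at most 82, so the total is at most k·95 + (14 − k)·82.
This must reach 1165, so k·95 + (14 − k)·82 ≥ 1165, giving k ≥ 2.
Exactly 2 works: 2 values at 95 and 12 at 82 total 1174; lower one of the high values by 9 (still ≥ 83) to hit 1165.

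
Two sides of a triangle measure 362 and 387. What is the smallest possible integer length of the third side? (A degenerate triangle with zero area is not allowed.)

The third side must exceed |362 − 387| = 25.
The smallest integer above 25 is 26.

26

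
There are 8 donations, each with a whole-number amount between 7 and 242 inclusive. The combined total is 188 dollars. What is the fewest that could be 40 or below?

Let j be the number exceeding 40. Then the total is ≥ 41·j + 7·(8 − j) = 56 + 34j.
So 34j ≤ 132 and j ≤ 3; hence at least 8 − 3 = 5 are ≤ 40.
Exactly 5 works: 5 values at 7 and 3 at 41 total 158; raise one of the low values by 30 (still ≤ 40) to hit 188.

5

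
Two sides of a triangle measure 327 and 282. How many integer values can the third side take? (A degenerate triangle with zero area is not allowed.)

The triangle inequality gives |327 − 282| < c < 327 + 282, i.e. 45 < c < 609.
So c can be any integer from 46 to 608: 563 values.

563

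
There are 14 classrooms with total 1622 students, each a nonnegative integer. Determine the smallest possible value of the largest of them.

116

The 14 values sum to 1622, so their maximum is at least ⌈1622/14⌉ = 116.
Equality holds with 12 values of 116 and 2 values of 115.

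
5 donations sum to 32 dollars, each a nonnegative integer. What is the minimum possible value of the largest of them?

If every one of the 5 were at most 6, the total would be at most 5 × 6 = 30 < 32.
Achievable: 2 of them at 7 and 3 at 6 total 32.

7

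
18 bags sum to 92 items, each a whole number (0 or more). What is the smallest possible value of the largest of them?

Some value must be at least ⌈92/18⌉ = 6, since 18 × 5 = 90 < 92.
Achievable: 2 of them at 6 and 16 at 5 total 92.

6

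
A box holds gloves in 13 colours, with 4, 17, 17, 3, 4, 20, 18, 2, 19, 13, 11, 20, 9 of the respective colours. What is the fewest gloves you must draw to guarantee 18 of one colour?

149

In the worst case you take as many as possible of each colour without reaching 18: 4 + 17 + 17 + 3 + 4 + 17 + 17 + 2 + 17 + 13 + 11 + 17 + 9 = 148.
The next one must give 18 of some colour, so 148 + 1 = 149.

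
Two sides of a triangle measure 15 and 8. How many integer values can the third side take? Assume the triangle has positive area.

15

The triangle inequality gives |15 − 8| < c < 15 + 8, i.e. 7 < c < 23.
So c can be any integer from 8 to 22: 15 values.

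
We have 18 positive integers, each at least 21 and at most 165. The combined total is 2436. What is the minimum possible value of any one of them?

To make one integer as small as possible, make the other 17 as large as possible.
The other 17 can take up 17 × 165 = 2805 ≥ 2436 − 21, so one integer can sit at its floor of 21.
Achievable: one at 21 and the other 17 totalling 2415, which fits since 17 × 21 ≤ 2415 ≤ 17 × 165.

21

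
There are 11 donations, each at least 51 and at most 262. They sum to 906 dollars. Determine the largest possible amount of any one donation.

To make one donation as large as possible, make the other 10 as small as possible.
The other 10 contribute at least 10 × 51 = 510, leaving at most 906 − 510 = 396.
But each donation is capped at 262, so the maximum is 262.
Achievable: one at 262 and the other 10 totalling 644, which fits since 10 × 51 ≤ 644 ≤ 10 × 262.

262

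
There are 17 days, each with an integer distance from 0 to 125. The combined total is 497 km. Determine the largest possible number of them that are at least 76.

With k values at 76 or above and the rest at least 0, the sum is at least 0 + 76k.
Since the sum is 497, we need 76k ≤ 497, i.e. k ≤ 6.
k = 6 is achieved by 6 values at 76 and 11 at 0, total 456; add 41 to one value (staying below 76) to reach 497.

6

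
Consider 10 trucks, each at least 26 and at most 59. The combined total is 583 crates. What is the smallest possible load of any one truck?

52

Minimizing one value means maximizing the remaining 9.
The other 9 contribute at most 9 × 59 = 531, leaving at least 583 − 531 = 52.
Since 52 ≥ 26, this is achievable: one at 52 and 9 at 59.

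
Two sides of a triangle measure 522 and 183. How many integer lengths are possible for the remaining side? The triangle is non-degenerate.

The triangle inequality gives |522 − 183| < c < 522 + 183, i.e. 339 < c < 705.
So c can be any integer from 340 to 704: 365 values.

365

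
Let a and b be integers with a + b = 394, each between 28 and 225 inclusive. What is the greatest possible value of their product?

ab = a(394 − a) is maximized when a is as near 394/2 as the bounds allow.
Taking a = 197 and b = 197 (both in [28, 225]) gives ab = 38809.

38809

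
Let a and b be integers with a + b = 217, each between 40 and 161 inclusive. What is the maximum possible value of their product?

11772

For a fixed sum, the product ab is largest when a and b are as close as possible.
Taking a = 108 and b = 109 (both in [40, 161]) gives ab = 11772.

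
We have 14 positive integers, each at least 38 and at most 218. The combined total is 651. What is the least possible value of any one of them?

To make one integer as small as possible, make the other 13 as large as possible.
The other 13 can take up 13 × 218 = 2834 ≥ 651 − 38, so one integer can sit at its floor of 38.
Achievable: one at 38 and the other 13 totalling 613, which fits since 13 × 38 ≤ 613 ≤ 13 × 218.

38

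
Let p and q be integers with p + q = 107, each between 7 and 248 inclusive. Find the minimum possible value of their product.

pq = p(107 − p) is concave in p, so over [7, 100] it is minimized at an endpoint.
At the endpoint p = 7, q = 107 − 7 = 100, so pq = 7 × 100 = 700.

700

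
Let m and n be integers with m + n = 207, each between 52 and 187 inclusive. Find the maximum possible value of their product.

10712

For a fixed sum, the product mn is largest when m and n are as close as possible.
Taking m = 103 and n = 104 (both in [52, 187]) gives mn = 10712.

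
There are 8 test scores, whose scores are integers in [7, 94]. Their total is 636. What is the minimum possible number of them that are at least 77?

2

If only k of them are at least 77, the other 8 − k are at most 76, so the total is at most k·94 + (8 − k)·76.
This must reach 636, so k·94 + (8 − k)·76 ≥ 636, giving k ≥ 2.
Exactly 2 works: 2 values at 94 and 6 at 76 total 644; lower one of the high values by 8 (still ≥ 77) to hit 636.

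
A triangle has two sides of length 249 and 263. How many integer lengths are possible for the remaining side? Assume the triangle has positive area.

The triangle inequality gives |249 − 263| < c < 249 + 263, i.e. 14 < c < 512.
So c can be any integer from 15 to 511: 497 values.

497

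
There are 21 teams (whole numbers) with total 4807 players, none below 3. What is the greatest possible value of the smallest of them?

228

The 21 values sum to 4807, so their minimum is at most ⌊4807/21⌋ = 228.
Achievable: 2 of them at 228 and 19 at 229 total 4807.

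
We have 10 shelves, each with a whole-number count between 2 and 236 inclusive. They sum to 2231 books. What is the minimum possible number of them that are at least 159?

9

Suppose at most 10 − j of them reach 159; then j values are ≤ 158 and the rest ≤ 236.
The total is then ≤ 158·j + 236·(10 − j) = 2360 − 78j. For this to be ≥ 2231 we need j ≤ 1, so at least 10 − 1 = 9 must reach 159.
Exactly 9 works: 9 values at 236 and 1 at 158 total 2282; lower one of the high values by 51 (still ≥ 159) to hit 2231.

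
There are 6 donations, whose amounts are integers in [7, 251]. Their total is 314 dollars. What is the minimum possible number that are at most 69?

Each value above 69 is at least 70, contributing at least 70 − 7 = 63 above the floor 7.
The sum exceeds the floor total 42 by 272, so at most ⌊272/63⌋ = 4 exceed 69, and at least 2 are ≤ 69.
Exactly 2 works: 2 values at 7 and 4 at 70 total 294; raise one of the low values by 20 (still ≤ 69) to hit 314.

2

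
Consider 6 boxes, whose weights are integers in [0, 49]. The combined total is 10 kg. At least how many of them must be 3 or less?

4

Each value above 3 is at least 4, contributing at least 4 − 0 = 4 above the floor 0.
The sum exceeds the floor total 0 by 10, so at most ⌊10/4⌋ = 2 exceed 3, and at least 4 are ≤ 3.
Exactly 4 works: 4 values at 0 and 2 at 4 total 8; raise one of the low values by 2 (still ≤ 3) to hit 10.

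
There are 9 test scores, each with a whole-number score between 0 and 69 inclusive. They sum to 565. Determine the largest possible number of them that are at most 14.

Each value at 14 or below falls at least 69 − 14 = 55 short of the ceiling 69.
The ceiling total is 9 × 69 = 621, and we need 565, so at most ⌊(621 − 565)/55⌋ = 1 can be that low.
k = 1 is achieved by 1 value at 14 and 8 at 69, total 566; lower one of the 69's by 1 (still > 14) to reach 565.

1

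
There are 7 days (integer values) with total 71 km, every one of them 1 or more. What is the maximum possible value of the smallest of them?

10

The 7 values sum to 71, so their minimum is at most ⌊71/7⌋ = 10.
Achievable: 6 of them at 10 and 1 at 11 total 71.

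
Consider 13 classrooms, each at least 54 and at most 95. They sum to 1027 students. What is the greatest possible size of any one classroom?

95

To make one classroom as large as possible, make the other 12 as small as possible.
The other 12 contribute at least 12 × 54 = 648, leaving at most 1027 − 648 = 379.
But each classroom is capped at 95, so the maximum is 95.
Achievable: one at 95 and the other 12 totalling 932, which fits since 12 × 54 ≤ 932 ≤ 12 × 95.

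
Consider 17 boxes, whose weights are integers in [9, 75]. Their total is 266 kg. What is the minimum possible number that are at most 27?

If only k of them are at most 27, the other 17 − k are at least 28, so the total is at least (17 − k)·28 + k·9.
This is ≤ 266, so (17 − k)·28 + 9k ≤ 266, which gives k ≥ 12.
Exactly 12 works: 12 values at 9 and 5 at 28 total 248; raise one of the low values by 18 (still ≤ 27) to hit 266.

12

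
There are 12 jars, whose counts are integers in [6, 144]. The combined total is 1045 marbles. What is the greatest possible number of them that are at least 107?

9

If k of the values are ≥ 107, the total is ≥ 107k + 6(12 − k).
Setting 107k + 6(12 − k) ≤ 1045 gives 101k ≤ 973, so k ≤ 9.
k = 9 is achieved by 9 values at 107 and 3 at 6, total 981; add 64 to one value (staying below 107) to reach 1045.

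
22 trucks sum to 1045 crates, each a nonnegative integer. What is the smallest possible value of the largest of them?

Some value must be at least ⌈1045/22⌉ = 48, since 22 × 47 = 1034 < 1045.
Achievable: 11 of them at 48 and 11 at 47 total 1045.

48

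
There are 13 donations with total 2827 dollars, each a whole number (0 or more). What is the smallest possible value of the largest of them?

The average is 2827/13 > 217, so not all 13 can be 217 or less; the largest is ≥ 218.
Equality holds with 6 values of 218 and 7 values of 217.

218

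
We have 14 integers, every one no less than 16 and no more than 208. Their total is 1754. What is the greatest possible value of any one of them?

Maximizing one value means minimizing the remaining 13.
The other 13 contribute at least 13 × 16 = 208, leaving at most 1754 − 208 = 1546.
But each integer is capped at 208, so the maximum is 208.
Achievable: one at 208 and the other 13 totalling 1546, which fits since 13 × 16 ≤ 1546 ≤ 13 × 208.

208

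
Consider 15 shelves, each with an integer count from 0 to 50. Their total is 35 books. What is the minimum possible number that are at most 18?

If only k of them are at most 18, the other 15 − k are at least 19, so the total is at least (15 − k)·19 + k·0.
This is ≤ 35, so (15 − k)·19 + 0k ≤ 35, which gives k ≥ 14.
Exactly 14 works: 14 values at 0 and 1 at 19 total 19; raise one of the low values by 16 (still ≤ 18) to hit 35.

14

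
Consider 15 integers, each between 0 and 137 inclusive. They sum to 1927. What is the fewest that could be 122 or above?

If only k of them are at least 122, the other 15 − k are at most 121, so the total is at most k·137 + (15 − k)·121.
This must reach 1927, so k·137 + (15 − k)·121 ≥ 1927, giving k ≥ 7.
Exactly 7 works: 7 values at 137 and 8 at 121 total 1927.

7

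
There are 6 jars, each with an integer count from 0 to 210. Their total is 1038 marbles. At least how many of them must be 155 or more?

Suppose at most 6 − j of them reach 155; then j values are ≤ 154 and the rest ≤ 210.
The total is then ≤ 154·j + 210·(6 − j) = 1260 − 56j. For this to be ≥ 1038 we need j ≤ 3, so at least 6 − 3 = 3 must reach 155.
Exactly 3 works: 3 values at 210 and 3 at 154 total 1092; lower one of the high values by 54 (still ≥ 155) to hit 1038.

3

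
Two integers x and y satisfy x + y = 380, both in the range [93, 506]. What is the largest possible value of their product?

36100

With x + y fixed, xy peaks when the two are closest together.
Taking x = 190 and y = 190 (both in [93, 506]) gives xy = 36100.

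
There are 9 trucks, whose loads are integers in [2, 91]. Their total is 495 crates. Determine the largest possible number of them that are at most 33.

5

Suppose k of them are at most 33. Those contribute at most 33 each and the rest at most 91 each.
So the total is at most 33k + 91(9 − k) = 819 − 58k. This must still be ≥ 495, so k ≤ 5.
k = 5 is achieved by 5 values at 33 and 4 at 91, total 529; lower one of the 91's by 34 (still > 33) to reach 495.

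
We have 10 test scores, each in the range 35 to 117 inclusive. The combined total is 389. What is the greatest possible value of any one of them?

Maximizing one value means minimizing the remaining 9.
The other 9 contribute at least 9 × 35 = 315, leaving at most 389 − 315 = 74.
Since 74 ≤ 117, this is achievable: one at 74 and 9 at 35.

74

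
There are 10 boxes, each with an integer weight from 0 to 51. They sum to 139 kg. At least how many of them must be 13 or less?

1

Let j be the number exceeding 13. Then the total is ≥ 14·j + 0·(10 − j) = 0 + 14j.
So 14j ≤ 139 and j ≤ 9; hence at least 10 − 9 = 1 are ≤ 13.
Exactly 1 works: 1 value at 0 and 9 at 14 total 126; raise one of the low values by 13 (still ≤ 13) to hit 139.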